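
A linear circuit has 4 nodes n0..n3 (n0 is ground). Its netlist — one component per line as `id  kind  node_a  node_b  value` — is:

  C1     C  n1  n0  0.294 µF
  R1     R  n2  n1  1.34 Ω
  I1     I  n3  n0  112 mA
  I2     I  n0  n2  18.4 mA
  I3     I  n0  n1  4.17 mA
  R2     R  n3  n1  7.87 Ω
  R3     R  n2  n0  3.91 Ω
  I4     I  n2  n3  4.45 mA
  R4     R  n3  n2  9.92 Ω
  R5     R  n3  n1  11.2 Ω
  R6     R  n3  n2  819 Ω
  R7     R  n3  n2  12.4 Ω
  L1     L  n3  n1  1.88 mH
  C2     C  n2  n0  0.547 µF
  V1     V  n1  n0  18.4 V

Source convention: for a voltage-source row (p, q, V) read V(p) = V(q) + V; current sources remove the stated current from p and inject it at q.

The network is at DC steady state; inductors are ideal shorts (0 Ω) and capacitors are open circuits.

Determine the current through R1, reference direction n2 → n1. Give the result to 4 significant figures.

-2.956 A

MNA unknowns: 3 node voltages V₁..V_3 plus 2 source currents (L1, V1)
C1: Y=0.000 on G[1,0]
R1: Y=0.7463 on G[2,1]
I1: z[3]−=0.112, z[0]+=0.112
I2: z[0]−=0.0184, z[2]+=0.0184
I3: z[0]−=0.00417, z[1]+=0.00417
R2: Y=0.1271 on G[3,1]
R3: Y=0.2558 on G[2,0]
I4: z[2]−=0.00445, z[3]+=0.00445
R4: Y=0.1008 on G[3,2]
R5: Y=0.08929 on G[3,1]
R6: Y=0.001221 on G[3,2]
R7: Y=0.08065 on G[3,2]
L1: row V3−V1=0, i_L1 at 3,1
C2: Y=0.000 on G[2,0]
V1: row V1−V0=18.4, i_V1 at 1,0
solve → V1=18.40, V2=14.44, V3=18.40
aux → i_L1=-0.8310, i_V1=-3.782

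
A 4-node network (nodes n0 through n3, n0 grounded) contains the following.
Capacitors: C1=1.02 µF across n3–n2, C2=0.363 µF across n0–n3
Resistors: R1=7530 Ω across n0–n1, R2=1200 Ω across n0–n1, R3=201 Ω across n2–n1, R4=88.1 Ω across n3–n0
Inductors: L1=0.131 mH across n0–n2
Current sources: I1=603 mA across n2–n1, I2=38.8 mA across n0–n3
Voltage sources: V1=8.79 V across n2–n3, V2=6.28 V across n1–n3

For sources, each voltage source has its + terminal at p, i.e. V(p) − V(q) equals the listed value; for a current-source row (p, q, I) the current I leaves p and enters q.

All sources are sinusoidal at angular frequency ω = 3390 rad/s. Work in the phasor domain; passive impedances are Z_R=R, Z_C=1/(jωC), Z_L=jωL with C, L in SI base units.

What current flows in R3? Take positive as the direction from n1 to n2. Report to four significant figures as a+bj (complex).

Apply KCL at each of the 3 non-ground nodes and solve the resulting linear system.
Node n1: branches {R1, R2, I1, R3, V2} → V_1 = -2.514+0.06267j
Node n2: branches {C1, L1, I1, R3, V1} → V_2 = -0.004463+0.06267j
Node n3: branches {C1, C2, R4, I2, V1, V2} → V_3 = -8.794+0.06267j
Source currents: i(V1)=-0.7566-0.04044j, i(V2)=0.6179-6.055e-05j

-0.01249+0.000j A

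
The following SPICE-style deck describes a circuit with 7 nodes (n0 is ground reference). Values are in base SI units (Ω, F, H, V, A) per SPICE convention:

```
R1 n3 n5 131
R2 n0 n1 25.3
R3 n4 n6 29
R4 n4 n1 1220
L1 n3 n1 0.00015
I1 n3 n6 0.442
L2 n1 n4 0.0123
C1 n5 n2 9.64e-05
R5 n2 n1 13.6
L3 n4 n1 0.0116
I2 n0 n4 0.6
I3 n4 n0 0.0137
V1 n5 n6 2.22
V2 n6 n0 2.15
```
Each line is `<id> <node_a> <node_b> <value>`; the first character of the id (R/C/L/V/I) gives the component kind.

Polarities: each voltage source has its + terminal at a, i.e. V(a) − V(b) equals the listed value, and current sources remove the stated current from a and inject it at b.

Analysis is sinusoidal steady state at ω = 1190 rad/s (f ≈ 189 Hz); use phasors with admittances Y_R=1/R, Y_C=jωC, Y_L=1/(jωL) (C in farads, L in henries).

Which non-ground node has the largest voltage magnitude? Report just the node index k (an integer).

MNA unknowns: 6 node voltages V₁..V_6 plus 2 source currents (V1, V2)
R1: Y=0.007634+0.000j on G[3,5]
R2: Y=0.03953+0.000j on G[0,1]
R3: Y=0.03448+0.000j on G[4,6]
R4: Y=0.0008197+0.000j on G[4,1]
L1: Y=0.000-5.602j on G[3,1]
I1: z[3]−=0.442, z[6]+=0.442
L2: Y=0.000-0.06832j on G[1,4]
C1: Y=0.000+0.1147j on G[5,2]
R5: Y=0.07353+0.000j on G[2,1]
L3: Y=0.000-0.07244j on G[4,1]
I2: z[0]−=0.6, z[4]+=0.6
I3: z[4]−=0.0137, z[0]+=0.0137
V1: row V5−V6=2.22, i_V1 at 5,6
V2: row V6−V0=2.15, i_V2 at 6,0
solve → V1=3.221-0.6652j, V2=3.733+0.3282j, V3=3.220-0.7425j, V4=3.989+3.045j, V5=4.370+0.000j, V6=2.150+0.000j
aux → i_V1=-0.04643-0.07871j, i_V2=0.4590+0.02629j

4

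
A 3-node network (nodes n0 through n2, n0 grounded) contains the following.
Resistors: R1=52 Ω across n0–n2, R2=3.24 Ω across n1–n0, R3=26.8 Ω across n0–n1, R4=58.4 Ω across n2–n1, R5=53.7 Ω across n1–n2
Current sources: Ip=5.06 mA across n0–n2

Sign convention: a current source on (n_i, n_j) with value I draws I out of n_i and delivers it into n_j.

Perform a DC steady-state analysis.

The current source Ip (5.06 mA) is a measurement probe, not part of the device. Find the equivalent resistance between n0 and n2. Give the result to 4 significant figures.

R_eq = 19.37 Ω

MNA unknowns: 2 node voltages V₁..V_2
R1: Y=0.01923 on G[0,2]
R2: Y=0.3086 on G[1,0]
R3: Y=0.03731 on G[0,1]
R4: Y=0.01712 on G[2,1]
R5: Y=0.01862 on G[1,2]
Ip: z[0]−=0.00506, z[2]+=0.00506
solve → V1=0.009178, V2=0.09801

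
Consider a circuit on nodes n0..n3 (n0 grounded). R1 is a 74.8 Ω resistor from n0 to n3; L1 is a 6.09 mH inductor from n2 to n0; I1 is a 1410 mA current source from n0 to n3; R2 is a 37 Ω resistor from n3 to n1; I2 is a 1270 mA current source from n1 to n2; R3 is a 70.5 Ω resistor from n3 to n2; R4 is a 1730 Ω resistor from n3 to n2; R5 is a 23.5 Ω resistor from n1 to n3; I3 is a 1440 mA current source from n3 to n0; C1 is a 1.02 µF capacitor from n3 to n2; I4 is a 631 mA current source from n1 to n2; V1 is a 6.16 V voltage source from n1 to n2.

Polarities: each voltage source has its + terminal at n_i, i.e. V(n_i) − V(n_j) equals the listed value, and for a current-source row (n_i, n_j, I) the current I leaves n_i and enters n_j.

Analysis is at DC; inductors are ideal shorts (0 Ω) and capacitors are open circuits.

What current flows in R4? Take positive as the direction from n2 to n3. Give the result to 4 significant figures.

MNA unknowns: 3 node voltages V₁..V_3 plus 2 source currents (L1, V1)
R1: Y=0.01337 on G[0,3]
L1: row V2−V0=0, i_L1 at 2,0
I1: z[0]−=1.41, z[3]+=1.41
R2: Y=0.02703 on G[3,1]
I2: z[1]−=1.27, z[2]+=1.27
R3: Y=0.01418 on G[3,2]
R4: Y=0.0005780 on G[3,2]
R5: Y=0.04255 on G[1,3]
I3: z[3]−=1.44, z[0]+=1.44
C1: Y=0.000 on G[3,2]
I4: z[1]−=0.631, z[2]+=0.631
V1: row V1−V2=6.16, i_V1 at 1,2
solve → V1=6.160, V2=0.000, V3=4.079
aux → i_L1=-0.08454, i_V1=-2.046

-0.002358 A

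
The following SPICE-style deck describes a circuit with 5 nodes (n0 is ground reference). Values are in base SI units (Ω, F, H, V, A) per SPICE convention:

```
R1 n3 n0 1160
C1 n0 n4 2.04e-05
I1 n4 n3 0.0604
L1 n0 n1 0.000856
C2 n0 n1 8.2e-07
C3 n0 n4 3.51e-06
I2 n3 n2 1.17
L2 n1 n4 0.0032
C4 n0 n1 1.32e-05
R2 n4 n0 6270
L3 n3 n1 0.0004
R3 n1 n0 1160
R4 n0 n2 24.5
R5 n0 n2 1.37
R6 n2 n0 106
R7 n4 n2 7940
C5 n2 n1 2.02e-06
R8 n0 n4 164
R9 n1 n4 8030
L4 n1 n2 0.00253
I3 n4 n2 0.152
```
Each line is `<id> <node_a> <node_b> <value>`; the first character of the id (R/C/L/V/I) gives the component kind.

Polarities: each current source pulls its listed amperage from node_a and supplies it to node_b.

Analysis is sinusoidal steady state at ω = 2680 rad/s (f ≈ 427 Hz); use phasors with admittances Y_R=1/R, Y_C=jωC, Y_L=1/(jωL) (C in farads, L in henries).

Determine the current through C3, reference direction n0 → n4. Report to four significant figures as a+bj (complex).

Element admittances at ω=2680 rad/s:
  Y(R1) = 0.0008621+0.000j S between n3,n0
  Y(C1) = 0.000+0.05467j S between n0,n4
  I1: injects 0.0604 A into n3 (from n4)
  Y(L1) = 0.000-0.4359j S between n0,n1
  Y(C2) = 0.000+0.002198j S between n0,n1
  Y(C3) = 0.000+0.009407j S between n0,n4
  I2: injects 1.17 A into n2 (from n3)
  Y(L2) = 0.000-0.1166j S between n1,n4
  Y(C4) = 0.000+0.03538j S between n0,n1
  Y(R2) = 0.0001595+0.000j S between n4,n0
  Y(L3) = 0.000-0.9328j S between n3,n1
  Y(R3) = 0.0008621+0.000j S between n1,n0
  Y(R4) = 0.04082+0.000j S between n0,n2
  Y(R5) = 0.7299+0.000j S between n0,n2
  Y(R6) = 0.009434+0.000j S between n2,n0
  Y(R7) = 0.0001259+0.000j S between n4,n2
  Y(C5) = 0.000+0.005414j S between n2,n1
  Y(R8) = 0.006098+0.000j S between n0,n4
  Y(R9) = 0.0001245+0.000j S between n1,n4
  Y(L4) = 0.000-0.1475j S between n1,n2
  I3: injects 0.152 A into n2 (from n4)
Assemble and solve the 4×4 MNA system:
  V(n1)=-0.1191-3.836j  V(n2)=0.9600+0.1945j  V(n3)=-0.1237-5.026j  V(n4)=-1.784-12.34j

-0.1161+0.01678j A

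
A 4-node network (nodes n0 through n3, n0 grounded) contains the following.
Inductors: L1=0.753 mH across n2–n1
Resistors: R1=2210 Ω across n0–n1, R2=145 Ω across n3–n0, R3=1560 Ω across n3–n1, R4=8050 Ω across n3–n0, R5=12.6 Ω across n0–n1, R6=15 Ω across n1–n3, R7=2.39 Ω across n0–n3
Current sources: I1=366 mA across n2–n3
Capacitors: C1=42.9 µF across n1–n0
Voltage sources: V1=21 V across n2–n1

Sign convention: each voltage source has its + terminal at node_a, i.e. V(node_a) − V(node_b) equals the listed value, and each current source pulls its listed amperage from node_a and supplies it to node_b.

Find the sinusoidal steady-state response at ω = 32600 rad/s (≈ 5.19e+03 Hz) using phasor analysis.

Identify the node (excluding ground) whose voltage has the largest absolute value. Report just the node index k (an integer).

MNA unknowns: 3 node voltages V₁..V_3 plus 1 source current (V1)
L1: Y=0.000-0.04074j on G[2,1]
R1: Y=0.0004525+0.000j on G[0,1]
R2: Y=0.006897+0.000j on G[3,0]
R3: Y=0.0006410+0.000j on G[3,1]
R4: Y=0.0001242+0.000j on G[3,0]
R5: Y=0.07937+0.000j on G[0,1]
R6: Y=0.06667+0.000j on G[1,3]
R7: Y=0.4184+0.000j on G[0,3]
I1: z[2]−=0.366, z[3]+=0.366
C1: Y=0.000+1.399j on G[1,0]
V1: row V2−V1=21, i_V1 at 2,1
solve → V1=-0.02207+0.2238j, V2=20.98+0.2238j, V3=0.7398+0.03057j
aux → i_V1=-0.3660+0.8555j

2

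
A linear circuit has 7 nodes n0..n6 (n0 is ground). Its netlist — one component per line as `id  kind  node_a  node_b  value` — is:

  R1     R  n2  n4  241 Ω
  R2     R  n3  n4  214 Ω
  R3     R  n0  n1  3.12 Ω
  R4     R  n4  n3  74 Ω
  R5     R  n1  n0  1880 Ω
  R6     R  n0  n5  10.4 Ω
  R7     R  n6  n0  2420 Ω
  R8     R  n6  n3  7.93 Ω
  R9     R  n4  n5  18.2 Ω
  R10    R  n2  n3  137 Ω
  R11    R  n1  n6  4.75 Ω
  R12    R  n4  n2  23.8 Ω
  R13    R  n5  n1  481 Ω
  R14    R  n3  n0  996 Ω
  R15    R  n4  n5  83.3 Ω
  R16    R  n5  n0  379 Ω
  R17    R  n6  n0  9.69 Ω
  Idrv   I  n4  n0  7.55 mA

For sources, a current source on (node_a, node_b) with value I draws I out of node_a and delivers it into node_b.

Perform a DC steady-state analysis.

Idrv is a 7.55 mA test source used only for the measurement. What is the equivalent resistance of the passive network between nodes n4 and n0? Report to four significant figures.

Apply KCL at each of the 6 non-ground nodes and solve the resulting linear system.
Node n1: branches {R3, R5, R11, R13} → V_1 = -0.004335
Node n2: branches {R1, R10, R12} → V_2 = -0.1144
Node n3: branches {R2, R4, R8, R10, R14} → V_3 = -0.02937
Node n4: branches {R1, R2, R4, R9, R12, R15, Idrv} → V_4 = -0.1278
Node n5: branches {R6, R9, R13, R15, R16} → V_5 = -0.05104
Node n6: branches {R7, R8, R11, R17} → V_6 = -0.01049

R_eq = 16.93 Ω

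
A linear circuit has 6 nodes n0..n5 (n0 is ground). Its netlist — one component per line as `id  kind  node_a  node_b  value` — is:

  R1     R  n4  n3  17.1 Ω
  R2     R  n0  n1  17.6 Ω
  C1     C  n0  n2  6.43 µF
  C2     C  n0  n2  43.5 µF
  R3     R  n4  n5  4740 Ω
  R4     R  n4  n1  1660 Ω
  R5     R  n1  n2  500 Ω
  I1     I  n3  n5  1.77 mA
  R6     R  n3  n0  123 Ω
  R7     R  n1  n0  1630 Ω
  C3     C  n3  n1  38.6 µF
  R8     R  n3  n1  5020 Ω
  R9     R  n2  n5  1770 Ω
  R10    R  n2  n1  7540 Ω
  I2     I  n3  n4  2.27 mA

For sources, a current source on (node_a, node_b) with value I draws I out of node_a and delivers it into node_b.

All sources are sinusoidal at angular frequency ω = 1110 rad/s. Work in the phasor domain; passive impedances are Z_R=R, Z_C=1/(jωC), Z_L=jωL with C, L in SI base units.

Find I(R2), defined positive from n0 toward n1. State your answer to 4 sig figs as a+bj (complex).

0.001050+0.0002255j A

Element admittances at ω=1110 rad/s:
  Y(R1) = 0.05848+0.000j S between n4,n3
  Y(R2) = 0.05682+0.000j S between n0,n1
  Y(C1) = 0.000+0.007137j S between n0,n2
  Y(C2) = 0.000+0.04829j S between n0,n2
  Y(R3) = 0.0002110+0.000j S between n4,n5
  Y(R4) = 0.0006024+0.000j S between n4,n1
  Y(R5) = 0.002000+0.000j S between n1,n2
  I1: injects 0.00177 A into n5 (from n3)
  Y(R6) = 0.008130+0.000j S between n3,n0
  Y(R7) = 0.0006135+0.000j S between n1,n0
  Y(C3) = 0.000+0.04285j S between n3,n1
  Y(R8) = 0.0001992+0.000j S between n3,n1
  Y(R9) = 0.0005650+0.000j S between n2,n5
  Y(R10) = 0.0001326+0.000j S between n2,n1
  I2: injects 0.00227 A into n4 (from n3)
Assemble and solve the 5×5 MNA system:
  V(n1)=-0.01848-0.003970j  V(n2)=0.0008392-0.02257j  V(n3)=-0.02336+0.02232j  V(n4)=0.02320+0.02194j  V(n5)=2.288-0.01047j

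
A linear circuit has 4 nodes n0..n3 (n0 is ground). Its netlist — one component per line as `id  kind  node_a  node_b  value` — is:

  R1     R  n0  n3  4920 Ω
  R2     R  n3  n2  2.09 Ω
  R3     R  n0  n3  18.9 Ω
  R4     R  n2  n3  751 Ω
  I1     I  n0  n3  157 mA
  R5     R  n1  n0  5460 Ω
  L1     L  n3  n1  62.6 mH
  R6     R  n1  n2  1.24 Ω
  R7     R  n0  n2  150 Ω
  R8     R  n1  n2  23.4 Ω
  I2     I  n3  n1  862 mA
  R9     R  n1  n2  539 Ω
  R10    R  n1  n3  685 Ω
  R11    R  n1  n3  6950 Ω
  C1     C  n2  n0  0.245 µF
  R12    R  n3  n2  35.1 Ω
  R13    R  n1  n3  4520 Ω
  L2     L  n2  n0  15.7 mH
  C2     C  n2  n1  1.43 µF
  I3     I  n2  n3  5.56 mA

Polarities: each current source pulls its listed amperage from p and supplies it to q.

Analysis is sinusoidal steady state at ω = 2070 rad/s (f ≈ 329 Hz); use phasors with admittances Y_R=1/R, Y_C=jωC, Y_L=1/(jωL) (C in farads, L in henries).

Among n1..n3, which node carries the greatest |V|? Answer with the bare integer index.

Apply KCL at each of the 3 non-ground nodes and solve the resulting linear system.
Node n1: branches {R5, L1, R6, R8, I2, R9, R10, R11, R13, C2} → V_1 = 4.096+1.755j
Node n2: branches {R2, R4, R6, R7, R8, R9, C1, R12, L2, C2, I3} → V_2 = 3.092+1.736j
Node n3: branches {R1, R2, R3, R4, I1, L1, I2, R10, R11, R12, R13, I3} → V_3 = 1.565+1.538j

1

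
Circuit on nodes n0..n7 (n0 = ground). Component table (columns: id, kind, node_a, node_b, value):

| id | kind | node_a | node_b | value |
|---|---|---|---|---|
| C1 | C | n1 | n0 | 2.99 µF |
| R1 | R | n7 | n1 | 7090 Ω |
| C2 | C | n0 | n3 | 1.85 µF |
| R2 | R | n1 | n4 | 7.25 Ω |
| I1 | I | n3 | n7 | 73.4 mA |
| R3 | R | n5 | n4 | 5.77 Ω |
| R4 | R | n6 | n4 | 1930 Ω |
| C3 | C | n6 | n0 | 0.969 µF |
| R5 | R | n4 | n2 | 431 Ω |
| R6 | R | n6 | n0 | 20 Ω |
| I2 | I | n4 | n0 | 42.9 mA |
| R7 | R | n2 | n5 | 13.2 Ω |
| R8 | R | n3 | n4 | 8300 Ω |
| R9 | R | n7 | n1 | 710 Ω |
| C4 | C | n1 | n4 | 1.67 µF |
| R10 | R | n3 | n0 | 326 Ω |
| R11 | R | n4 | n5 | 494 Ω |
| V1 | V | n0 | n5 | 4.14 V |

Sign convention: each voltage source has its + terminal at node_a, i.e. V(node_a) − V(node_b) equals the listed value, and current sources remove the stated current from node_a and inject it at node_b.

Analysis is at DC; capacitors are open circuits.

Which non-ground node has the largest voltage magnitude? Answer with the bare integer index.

7

Apply KCL at each of the 7 non-ground nodes and solve the resulting linear system.
Node n1: branches {C1, R1, R2, R9, C4} → V_1 = -3.438
Node n2: branches {R5, R7} → V_2 = -4.135
Node n3: branches {C2, I1, R8, R10} → V_3 = -23.17
Node n4: branches {R2, R3, R4, R5, I2, R8, C4, R11} → V_4 = -3.970
Node n5: branches {R3, R7, R11, V1} → V_5 = -4.140
Node n6: branches {R4, C3, R6} → V_6 = -0.04072
Node n7: branches {R1, I1, R9} → V_7 = 43.93
Source currents: i(V1)=-0.03022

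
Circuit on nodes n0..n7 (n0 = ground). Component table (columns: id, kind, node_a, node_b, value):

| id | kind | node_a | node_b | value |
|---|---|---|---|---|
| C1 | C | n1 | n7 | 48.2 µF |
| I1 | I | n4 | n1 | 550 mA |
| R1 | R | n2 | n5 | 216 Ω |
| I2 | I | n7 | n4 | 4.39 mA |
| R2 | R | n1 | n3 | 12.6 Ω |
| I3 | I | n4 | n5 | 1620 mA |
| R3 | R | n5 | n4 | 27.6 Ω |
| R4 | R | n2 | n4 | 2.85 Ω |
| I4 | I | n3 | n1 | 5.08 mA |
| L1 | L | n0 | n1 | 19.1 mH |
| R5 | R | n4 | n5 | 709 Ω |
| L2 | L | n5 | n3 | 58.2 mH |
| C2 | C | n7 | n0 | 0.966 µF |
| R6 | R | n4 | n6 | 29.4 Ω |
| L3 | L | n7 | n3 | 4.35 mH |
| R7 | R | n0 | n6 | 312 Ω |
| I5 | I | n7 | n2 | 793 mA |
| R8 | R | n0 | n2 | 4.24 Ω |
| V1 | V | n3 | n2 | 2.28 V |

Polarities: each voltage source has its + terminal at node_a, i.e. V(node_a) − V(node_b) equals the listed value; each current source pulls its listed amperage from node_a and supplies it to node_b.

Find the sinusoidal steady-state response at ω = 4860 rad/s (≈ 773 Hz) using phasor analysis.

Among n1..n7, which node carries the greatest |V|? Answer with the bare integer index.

5

Apply KCL at each of the 7 non-ground nodes and solve the resulting linear system.
Node n1: branches {C1, I1, R2, I4, L1} → V_1 = -0.8845-2.488j
Node n2: branches {R1, R4, I5, R8, V1} → V_2 = 0.1594-0.01048j
Node n3: branches {R2, I4, L2, L3, V1} → V_3 = 2.439-0.01048j
Node n4: branches {I1, I2, I3, R3, R4, R5, R6} → V_4 = -1.889+0.2883j
Node n5: branches {R1, I3, R3, R5, L2} → V_5 = 36.40+3.096j
Node n6: branches {R6, R7} → V_6 = -1.727+0.2635j
Node n7: branches {C1, I2, C2, L3, I5} → V_7 = -1.683+1.122j
Source currents: i(V1)=-0.2043-0.1217j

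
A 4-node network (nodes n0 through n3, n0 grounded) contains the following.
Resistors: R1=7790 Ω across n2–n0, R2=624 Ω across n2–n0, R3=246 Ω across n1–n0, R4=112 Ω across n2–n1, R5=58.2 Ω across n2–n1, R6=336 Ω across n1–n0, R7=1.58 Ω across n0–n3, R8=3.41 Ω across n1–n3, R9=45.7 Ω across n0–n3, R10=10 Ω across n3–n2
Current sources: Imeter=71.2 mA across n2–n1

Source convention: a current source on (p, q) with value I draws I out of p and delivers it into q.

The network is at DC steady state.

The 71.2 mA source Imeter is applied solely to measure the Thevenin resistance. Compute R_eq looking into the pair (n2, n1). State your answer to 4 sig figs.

R_eq = 9.794 Ω

MNA unknowns: 3 node voltages V₁..V_3
R1: Y=0.0001284 on G[2,0]
R2: Y=0.001603 on G[2,0]
R3: Y=0.004065 on G[1,0]
R4: Y=0.008929 on G[2,1]
R5: Y=0.01718 on G[2,1]
R6: Y=0.002976 on G[1,0]
R7: Y=0.6329 on G[0,3]
R8: Y=0.2933 on G[1,3]
R9: Y=0.02188 on G[0,3]
R10: Y=0.1000 on G[3,2]
Imeter: z[2]−=0.0712, z[1]+=0.0712
solve → V1=0.1760, V2=-0.5214, V3=-0.0005139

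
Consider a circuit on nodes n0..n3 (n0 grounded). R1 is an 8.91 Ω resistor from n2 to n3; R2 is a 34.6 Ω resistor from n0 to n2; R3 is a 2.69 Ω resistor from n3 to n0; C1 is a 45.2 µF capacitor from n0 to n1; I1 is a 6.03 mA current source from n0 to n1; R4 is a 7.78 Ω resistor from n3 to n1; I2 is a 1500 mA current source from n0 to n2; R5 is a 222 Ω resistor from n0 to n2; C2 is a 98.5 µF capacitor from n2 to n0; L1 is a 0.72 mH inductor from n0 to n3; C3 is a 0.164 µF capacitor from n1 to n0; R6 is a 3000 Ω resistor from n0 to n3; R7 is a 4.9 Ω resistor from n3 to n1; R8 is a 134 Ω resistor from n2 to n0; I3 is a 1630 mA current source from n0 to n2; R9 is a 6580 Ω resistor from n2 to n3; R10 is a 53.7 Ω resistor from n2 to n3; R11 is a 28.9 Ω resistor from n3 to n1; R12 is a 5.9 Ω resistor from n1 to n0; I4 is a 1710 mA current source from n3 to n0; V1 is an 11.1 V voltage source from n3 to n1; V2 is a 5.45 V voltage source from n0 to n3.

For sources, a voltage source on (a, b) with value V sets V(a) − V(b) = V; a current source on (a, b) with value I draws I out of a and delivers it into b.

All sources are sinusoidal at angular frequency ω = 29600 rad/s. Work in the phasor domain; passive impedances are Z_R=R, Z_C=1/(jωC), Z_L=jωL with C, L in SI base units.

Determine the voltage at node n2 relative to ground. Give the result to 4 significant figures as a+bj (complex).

Element admittances at ω=29600 rad/s:
  Y(R1) = 0.1122+0.000j S between n2,n3
  Y(R2) = 0.02890+0.000j S between n0,n2
  Y(R3) = 0.3717+0.000j S between n3,n0
  Y(C1) = 0.000+1.338j S between n0,n1
  I1: injects 0.00603 A into n1 (from n0)
  Y(R4) = 0.1285+0.000j S between n3,n1
  I2: injects 1.5 A into n2 (from n0)
  Y(R5) = 0.004505+0.000j S between n0,n2
  Y(C2) = 0.000+2.916j S between n2,n0
  Y(L1) = 0.000-0.04692j S between n0,n3
  Y(C3) = 0.000+0.004854j S between n1,n0
  Y(R6) = 0.0003333+0.000j S between n0,n3
  Y(R7) = 0.2041+0.000j S between n3,n1
  Y(R8) = 0.007463+0.000j S between n2,n0
  I3: injects 1.63 A into n2 (from n0)
  Y(R9) = 0.0001520+0.000j S between n2,n3
  Y(R10) = 0.01862+0.000j S between n2,n3
  Y(R11) = 0.03460+0.000j S between n3,n1
  Y(R12) = 0.1695+0.000j S between n1,n0
  I4: injects 1.71 A into n0 (from n3)
  V1: constraint V(n3)−V(n1) = 11.1
  V2: constraint V(n0)−V(n3) = 5.45
Assemble and solve the 5×5 MNA system:
  V(n1)=-16.55+0.000j  V(n2)=0.04868-0.8258j  V(n3)=-5.450+0.000j
  i(V1)=-6.887-22.22j  i(V2)=-3.849-21.86j

0.04868-0.8258j V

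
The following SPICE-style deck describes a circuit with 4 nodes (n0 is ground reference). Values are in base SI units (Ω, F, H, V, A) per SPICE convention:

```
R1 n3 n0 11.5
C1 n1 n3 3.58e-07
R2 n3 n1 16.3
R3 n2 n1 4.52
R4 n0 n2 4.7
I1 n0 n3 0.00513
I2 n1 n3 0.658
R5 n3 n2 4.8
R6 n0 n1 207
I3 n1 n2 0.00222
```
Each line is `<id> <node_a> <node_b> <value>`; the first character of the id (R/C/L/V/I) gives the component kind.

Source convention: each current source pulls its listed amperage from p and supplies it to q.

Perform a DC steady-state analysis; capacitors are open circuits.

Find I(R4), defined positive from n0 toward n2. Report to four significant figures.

MNA unknowns: 3 node voltages V₁..V_3
R1: Y=0.08696 on G[3,0]
C1: Y=0.000 on G[1,3]
R2: Y=0.06135 on G[3,1]
R3: Y=0.2212 on G[2,1]
R4: Y=0.2128 on G[0,2]
I1: z[0]−=0.00513, z[3]+=0.00513
I2: z[1]−=0.658, z[3]+=0.658
R5: Y=0.2083 on G[3,2]
R6: Y=0.004831 on G[0,1]
I3: z[1]−=0.00222, z[2]+=0.00222
solve → V1=-2.360, V2=-0.4168, V3=1.210

0.08869 A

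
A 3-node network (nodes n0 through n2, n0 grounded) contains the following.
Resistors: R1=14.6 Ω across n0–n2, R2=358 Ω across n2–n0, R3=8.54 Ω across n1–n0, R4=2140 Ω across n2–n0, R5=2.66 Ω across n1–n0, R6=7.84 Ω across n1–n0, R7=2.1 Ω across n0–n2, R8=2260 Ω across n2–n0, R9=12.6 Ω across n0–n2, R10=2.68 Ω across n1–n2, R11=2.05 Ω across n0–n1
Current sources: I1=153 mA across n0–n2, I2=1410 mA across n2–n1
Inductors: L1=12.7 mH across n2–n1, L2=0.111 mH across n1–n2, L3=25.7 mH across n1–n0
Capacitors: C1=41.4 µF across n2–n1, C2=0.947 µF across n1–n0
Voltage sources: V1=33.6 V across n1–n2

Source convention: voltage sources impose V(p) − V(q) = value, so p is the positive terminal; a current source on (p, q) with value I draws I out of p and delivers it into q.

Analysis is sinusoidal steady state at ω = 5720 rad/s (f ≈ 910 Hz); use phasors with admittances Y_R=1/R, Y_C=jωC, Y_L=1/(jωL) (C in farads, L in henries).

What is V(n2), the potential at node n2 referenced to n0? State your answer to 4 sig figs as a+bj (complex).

-21.36+0.009767j V

MNA unknowns: 2 node voltages V₁..V_2 plus 1 source current (V1)
R1: Y=0.06849+0.000j on G[0,2]
I1: z[0]−=0.153, z[2]+=0.153
R2: Y=0.002793+0.000j on G[2,0]
L1: Y=0.000-0.01377j on G[2,1]
R3: Y=0.1171+0.000j on G[1,0]
R4: Y=0.0004673+0.000j on G[2,0]
R5: Y=0.3759+0.000j on G[1,0]
R6: Y=0.1276+0.000j on G[1,0]
R7: Y=0.4762+0.000j on G[0,2]
L2: Y=0.000-1.575j on G[1,2]
I2: z[2]−=1.41, z[1]+=1.41
R8: Y=0.0004425+0.000j on G[2,0]
R9: Y=0.07937+0.000j on G[0,2]
R10: Y=0.3731+0.000j on G[1,2]
C1: Y=0.000+0.2368j on G[2,1]
L3: Y=0.000-0.006803j on G[1,0]
C2: Y=0.000+0.005417j on G[1,0]
R11: Y=0.4878+0.000j on G[0,1]
V1: row V1−V2=33.6, i_V1 at 1,2
solve → V1=12.24+0.009767j, V2=-21.36+0.009767j
aux → i_V1=-24.69+45.43j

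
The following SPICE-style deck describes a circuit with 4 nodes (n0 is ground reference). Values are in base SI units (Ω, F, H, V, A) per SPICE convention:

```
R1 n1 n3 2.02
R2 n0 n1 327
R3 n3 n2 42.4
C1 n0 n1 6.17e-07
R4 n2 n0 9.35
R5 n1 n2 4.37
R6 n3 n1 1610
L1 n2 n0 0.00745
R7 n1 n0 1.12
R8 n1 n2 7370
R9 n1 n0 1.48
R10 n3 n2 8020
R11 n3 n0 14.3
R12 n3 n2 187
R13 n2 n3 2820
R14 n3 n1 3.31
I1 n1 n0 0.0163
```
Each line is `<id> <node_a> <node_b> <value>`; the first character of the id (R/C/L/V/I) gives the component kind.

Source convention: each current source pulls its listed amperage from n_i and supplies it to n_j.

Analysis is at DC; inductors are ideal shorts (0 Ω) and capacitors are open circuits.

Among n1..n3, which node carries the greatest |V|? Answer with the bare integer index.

MNA unknowns: 3 node voltages V₁..V_3 plus 1 source current (L1)
R1: Y=0.4950 on G[1,3]
R2: Y=0.003058 on G[0,1]
R3: Y=0.02358 on G[3,2]
C1: Y=0.000 on G[0,1]
R4: Y=0.1070 on G[2,0]
R5: Y=0.2288 on G[1,2]
R6: Y=0.0006211 on G[3,1]
L1: row V2−V0=0, i_L1 at 2,0
R7: Y=0.8929 on G[1,0]
R8: Y=0.0001357 on G[1,2]
R9: Y=0.6757 on G[1,0]
R10: Y=0.0001247 on G[3,2]
R11: Y=0.06993 on G[3,0]
R12: Y=0.005348 on G[3,2]
R13: Y=0.0003546 on G[2,3]
R14: Y=0.3021 on G[3,1]
I1: z[1]−=0.0163, z[0]+=0.0163
solve → V1=-0.008629, V2=0.000, V3=-0.007674
aux → i_L1=-0.002202

1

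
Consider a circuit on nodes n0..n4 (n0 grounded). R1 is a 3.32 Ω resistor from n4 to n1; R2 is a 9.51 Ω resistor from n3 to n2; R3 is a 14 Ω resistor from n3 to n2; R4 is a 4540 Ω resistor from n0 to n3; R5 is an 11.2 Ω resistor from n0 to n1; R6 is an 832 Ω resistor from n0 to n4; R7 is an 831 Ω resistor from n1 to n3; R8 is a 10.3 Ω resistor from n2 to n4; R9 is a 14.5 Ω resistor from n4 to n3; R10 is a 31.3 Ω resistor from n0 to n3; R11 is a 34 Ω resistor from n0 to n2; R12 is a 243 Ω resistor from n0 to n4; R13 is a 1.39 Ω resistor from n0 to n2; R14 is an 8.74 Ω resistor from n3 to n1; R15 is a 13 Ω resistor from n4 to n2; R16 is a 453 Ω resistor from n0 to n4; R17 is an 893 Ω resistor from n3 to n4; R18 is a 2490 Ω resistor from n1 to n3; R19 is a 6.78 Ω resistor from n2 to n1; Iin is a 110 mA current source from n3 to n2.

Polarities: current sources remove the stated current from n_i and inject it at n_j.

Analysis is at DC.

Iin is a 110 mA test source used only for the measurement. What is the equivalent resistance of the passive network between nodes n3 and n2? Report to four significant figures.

Element admittances at DC:
  Y(R1) = 0.3012 S between n4,n1
  Y(R2) = 0.1052 S between n3,n2
  Y(R3) = 0.07143 S between n3,n2
  Y(R4) = 0.0002203 S between n0,n3
  Y(R5) = 0.08929 S between n0,n1
  Y(R6) = 0.001202 S between n0,n4
  Y(R7) = 0.001203 S between n1,n3
  Y(R8) = 0.09709 S between n2,n4
  Y(R9) = 0.06897 S between n4,n3
  Y(R10) = 0.03195 S between n0,n3
  Y(R11) = 0.02941 S between n0,n2
  Y(R12) = 0.004115 S between n0,n4
  Y(R13) = 0.7194 S between n0,n2
  Y(R14) = 0.1144 S between n3,n1
  Y(R15) = 0.07692 S between n4,n2
  Y(R16) = 0.002208 S between n0,n4
  Y(R17) = 0.001120 S between n3,n4
  Y(R18) = 0.0004016 S between n1,n3
  Y(R19) = 0.1475 S between n2,n1
  Iin: injects 0.11 A into n2 (from n3)
Assemble and solve the 4×4 MNA system:
  V(n1)=-0.08457  V(n2)=0.02402  V(n3)=-0.3064  V(n4)=-0.07736

R_eq = 3.004 Ω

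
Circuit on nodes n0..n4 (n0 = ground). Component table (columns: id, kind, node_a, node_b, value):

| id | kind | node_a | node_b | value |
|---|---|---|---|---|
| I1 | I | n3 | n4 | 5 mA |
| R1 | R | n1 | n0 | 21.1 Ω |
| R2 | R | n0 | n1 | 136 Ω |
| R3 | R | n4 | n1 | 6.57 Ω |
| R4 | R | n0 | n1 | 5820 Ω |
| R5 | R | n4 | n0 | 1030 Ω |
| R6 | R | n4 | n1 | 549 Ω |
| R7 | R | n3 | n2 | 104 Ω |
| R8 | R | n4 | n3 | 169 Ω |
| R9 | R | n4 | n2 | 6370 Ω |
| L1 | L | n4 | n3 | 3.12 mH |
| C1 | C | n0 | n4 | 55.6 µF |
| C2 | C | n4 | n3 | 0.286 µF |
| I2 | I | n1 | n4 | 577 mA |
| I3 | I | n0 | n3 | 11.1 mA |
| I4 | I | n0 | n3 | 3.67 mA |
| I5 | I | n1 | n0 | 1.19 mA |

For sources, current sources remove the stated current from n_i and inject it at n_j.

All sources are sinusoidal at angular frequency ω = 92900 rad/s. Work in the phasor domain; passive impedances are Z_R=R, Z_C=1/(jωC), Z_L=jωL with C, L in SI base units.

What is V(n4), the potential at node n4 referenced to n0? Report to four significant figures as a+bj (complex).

0.0002572-0.03205j V

MNA unknowns: 4 node voltages V₁..V_4
I1: z[3]−=0.005, z[4]+=0.005
R1: Y=0.04739+0.000j on G[1,0]
R2: Y=0.007353+0.000j on G[0,1]
R3: Y=0.1522+0.000j on G[4,1]
R4: Y=0.0001718+0.000j on G[0,1]
R5: Y=0.0009709+0.000j on G[4,0]
R6: Y=0.001821+0.000j on G[4,1]
R7: Y=0.009615+0.000j on G[3,2]
R8: Y=0.005917+0.000j on G[4,3]
R9: Y=0.0001570+0.000j on G[4,2]
L1: Y=0.000-0.003450j on G[4,3]
C1: Y=0.000+5.165j on G[0,4]
C2: Y=0.000+0.02657j on G[4,3]
I2: z[1]−=0.577, z[4]+=0.577
I3: z[0]−=0.0111, z[3]+=0.0111
I4: z[0]−=0.00367, z[3]+=0.00367
I5: z[1]−=0.00119, z[0]+=0.00119
solve → V1=-2.767-0.02362j, V2=0.1024-0.4210j, V3=0.1041-0.4274j, V4=0.0002572-0.03205j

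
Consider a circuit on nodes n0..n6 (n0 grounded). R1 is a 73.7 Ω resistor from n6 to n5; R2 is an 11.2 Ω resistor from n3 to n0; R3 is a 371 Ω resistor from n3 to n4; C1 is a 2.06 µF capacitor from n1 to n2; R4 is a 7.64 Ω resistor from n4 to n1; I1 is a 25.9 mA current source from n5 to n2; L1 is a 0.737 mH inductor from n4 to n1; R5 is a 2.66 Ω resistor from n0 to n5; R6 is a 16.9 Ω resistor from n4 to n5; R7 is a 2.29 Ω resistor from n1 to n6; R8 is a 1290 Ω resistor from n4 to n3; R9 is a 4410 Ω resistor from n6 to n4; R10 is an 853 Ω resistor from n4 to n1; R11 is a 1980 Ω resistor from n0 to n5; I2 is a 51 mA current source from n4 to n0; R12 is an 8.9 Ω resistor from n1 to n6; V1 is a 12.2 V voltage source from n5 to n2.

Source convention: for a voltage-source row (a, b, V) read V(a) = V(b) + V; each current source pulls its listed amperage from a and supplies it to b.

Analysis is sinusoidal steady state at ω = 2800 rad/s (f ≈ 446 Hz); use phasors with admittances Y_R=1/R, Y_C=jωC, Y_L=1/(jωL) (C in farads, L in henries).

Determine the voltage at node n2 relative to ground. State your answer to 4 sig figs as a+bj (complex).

Element admittances at ω=2800 rad/s:
  Y(R1) = 0.01357+0.000j S between n6,n5
  Y(R2) = 0.08929+0.000j S between n3,n0
  Y(R3) = 0.002695+0.000j S between n3,n4
  Y(C1) = 0.000+0.005768j S between n1,n2
  Y(R4) = 0.1309+0.000j S between n4,n1
  I1: injects 0.0259 A into n2 (from n5)
  Y(L1) = 0.000-0.4846j S between n4,n1
  Y(R5) = 0.3759+0.000j S between n0,n5
  Y(R6) = 0.05917+0.000j S between n4,n5
  Y(R7) = 0.4367+0.000j S between n1,n6
  Y(R8) = 0.0007752+0.000j S between n4,n3
  Y(R9) = 0.0002268+0.000j S between n6,n4
  Y(R10) = 0.001172+0.000j S between n4,n1
  Y(R11) = 0.0005051+0.000j S between n0,n5
  I2: injects 0.051 A into n0 (from n4)
  Y(R12) = 0.1124+0.000j S between n1,n6
  V1: constraint V(n5)−V(n2) = 12.2
Assemble and solve the 7×7 MNA system:
  V(n1)=-0.7754-0.8905j  V(n2)=-12.33+0.007706j  V(n3)=-0.03301-0.03249j  V(n4)=-0.8823-0.8684j  V(n5)=-0.1276+0.007706j  V(n6)=-0.7598-0.8689j
  i(V1)=-0.03108-0.06663j

-12.33+0.007706j V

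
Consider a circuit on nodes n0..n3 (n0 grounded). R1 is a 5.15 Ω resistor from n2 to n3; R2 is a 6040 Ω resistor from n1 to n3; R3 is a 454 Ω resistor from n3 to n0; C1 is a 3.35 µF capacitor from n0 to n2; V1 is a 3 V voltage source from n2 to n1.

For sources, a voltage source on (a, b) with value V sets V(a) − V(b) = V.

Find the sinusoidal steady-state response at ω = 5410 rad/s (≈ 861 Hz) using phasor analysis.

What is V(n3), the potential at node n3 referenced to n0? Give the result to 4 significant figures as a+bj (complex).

Apply KCL at each of the 3 non-ground nodes and solve the resulting linear system.
Node n1: branches {R2, V1} → V_1 = -3.000-0.0003028j
Node n2: branches {R1, C1, V1} → V_2 = 3.638e-05-0.0003028j
Node n3: branches {R1, R2, R3} → V_3 = -0.002491-0.0002994j
Source currents: i(V1)=-0.0004963+0.000j

-0.002491-0.0002994j V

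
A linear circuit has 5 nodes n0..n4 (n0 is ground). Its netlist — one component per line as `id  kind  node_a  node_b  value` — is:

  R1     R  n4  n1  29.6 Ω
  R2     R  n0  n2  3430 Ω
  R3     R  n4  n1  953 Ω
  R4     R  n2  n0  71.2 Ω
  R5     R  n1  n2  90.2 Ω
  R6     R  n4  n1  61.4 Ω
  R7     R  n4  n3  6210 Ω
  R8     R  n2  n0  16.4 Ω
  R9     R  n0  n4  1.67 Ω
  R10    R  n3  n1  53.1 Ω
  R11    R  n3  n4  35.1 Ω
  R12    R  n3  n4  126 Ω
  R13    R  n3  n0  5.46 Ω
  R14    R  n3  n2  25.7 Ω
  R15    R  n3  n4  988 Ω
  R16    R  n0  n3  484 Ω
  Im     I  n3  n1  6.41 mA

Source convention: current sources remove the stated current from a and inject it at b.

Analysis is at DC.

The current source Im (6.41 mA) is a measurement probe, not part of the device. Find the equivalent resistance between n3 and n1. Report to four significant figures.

Element admittances at DC:
  Y(R1) = 0.03378 S between n4,n1
  Y(R2) = 0.0002915 S between n0,n2
  Y(R3) = 0.001049 S between n4,n1
  Y(R4) = 0.01404 S between n2,n0
  Y(R5) = 0.01109 S between n1,n2
  Y(R6) = 0.01629 S between n4,n1
  Y(R7) = 0.0001610 S between n4,n3
  Y(R8) = 0.06098 S between n2,n0
  Y(R9) = 0.5988 S between n0,n4
  Y(R10) = 0.01883 S between n3,n1
  Y(R11) = 0.02849 S between n3,n4
  Y(R12) = 0.007937 S between n3,n4
  Y(R13) = 0.1832 S between n3,n0
  Y(R14) = 0.03891 S between n3,n2
  Y(R15) = 0.001012 S between n3,n4
  Y(R16) = 0.002066 S between n0,n3
  Im: injects 0.00641 A into n1 (from n3)
Assemble and solve the 4×4 MNA system:
  V(n1)=0.07858  V(n2)=0.001777  V(n3)=-0.01667  V(n4)=0.004931

R_eq = 14.86 Ω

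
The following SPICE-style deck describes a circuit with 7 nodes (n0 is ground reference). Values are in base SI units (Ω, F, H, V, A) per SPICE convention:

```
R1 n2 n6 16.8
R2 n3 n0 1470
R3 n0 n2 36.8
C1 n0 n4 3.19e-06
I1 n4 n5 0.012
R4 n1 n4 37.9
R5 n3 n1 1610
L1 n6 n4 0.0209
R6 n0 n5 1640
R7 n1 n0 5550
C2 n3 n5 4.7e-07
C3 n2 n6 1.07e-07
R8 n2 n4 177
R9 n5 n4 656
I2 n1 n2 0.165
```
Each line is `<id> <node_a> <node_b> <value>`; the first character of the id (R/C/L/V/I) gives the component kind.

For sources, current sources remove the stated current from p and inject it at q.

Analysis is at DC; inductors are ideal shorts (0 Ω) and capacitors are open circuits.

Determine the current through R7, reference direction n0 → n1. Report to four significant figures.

Apply KCL at each of the 6 non-ground nodes and solve the resulting linear system.
Node n1: branches {R4, R5, R7, I2} → V_1 = -8.521
Node n2: branches {R1, R3, C3, R8, I2} → V_2 = 0.07111
Node n3: branches {R2, R5, C2} → V_3 = -4.067
Node n4: branches {C1, I1, R4, L1, R8, R9} → V_4 = -2.431
Node n5: branches {I1, R6, C2, R9} → V_5 = 3.886
Node n6: branches {R1, L1, C3} → V_6 = -2.431
Source currents: i(L1)=0.1489

0.001535 A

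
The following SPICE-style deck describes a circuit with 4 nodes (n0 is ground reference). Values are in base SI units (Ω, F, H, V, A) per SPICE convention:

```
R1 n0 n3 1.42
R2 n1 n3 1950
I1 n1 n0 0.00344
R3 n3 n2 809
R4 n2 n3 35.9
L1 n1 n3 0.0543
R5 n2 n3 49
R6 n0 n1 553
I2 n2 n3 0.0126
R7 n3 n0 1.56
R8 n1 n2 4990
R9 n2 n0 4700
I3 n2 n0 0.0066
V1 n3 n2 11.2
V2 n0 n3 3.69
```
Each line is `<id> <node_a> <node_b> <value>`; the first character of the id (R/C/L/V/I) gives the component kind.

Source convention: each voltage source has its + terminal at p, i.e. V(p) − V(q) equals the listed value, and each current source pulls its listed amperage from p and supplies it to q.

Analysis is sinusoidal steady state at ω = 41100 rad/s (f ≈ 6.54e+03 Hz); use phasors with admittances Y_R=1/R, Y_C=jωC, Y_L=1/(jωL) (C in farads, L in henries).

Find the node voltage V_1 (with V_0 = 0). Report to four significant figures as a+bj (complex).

MNA unknowns: 3 node voltages V₁..V_3 plus 2 source currents (V1, V2)
R1: Y=0.7042+0.000j on G[0,3]
R2: Y=0.0005128+0.000j on G[1,3]
I1: z[1]−=0.00344, z[0]+=0.00344
R3: Y=0.001236+0.000j on G[3,2]
R4: Y=0.02786+0.000j on G[2,3]
L1: Y=0.000-0.0004481j on G[1,3]
R5: Y=0.02041+0.000j on G[2,3]
R6: Y=0.001808+0.000j on G[0,1]
I2: z[2]−=0.0126, z[3]+=0.0126
R7: Y=0.6410+0.000j on G[3,0]
R8: Y=0.0002004+0.000j on G[1,2]
R9: Y=0.0002128+0.000j on G[2,0]
I3: z[2]−=0.0066, z[0]+=0.0066
V1: row V3−V2=11.2, i_V1 at 3,2
V2: row V0−V3=3.69, i_V2 at 0,3
solve → V1=-3.310+0.06751j, V2=-14.89+0.000j, V3=-3.690+0.000j
aux → i_V1=-0.5407-1.353e-05j, i_V2=-4.963+0.0001221j

-3.310+0.06751j V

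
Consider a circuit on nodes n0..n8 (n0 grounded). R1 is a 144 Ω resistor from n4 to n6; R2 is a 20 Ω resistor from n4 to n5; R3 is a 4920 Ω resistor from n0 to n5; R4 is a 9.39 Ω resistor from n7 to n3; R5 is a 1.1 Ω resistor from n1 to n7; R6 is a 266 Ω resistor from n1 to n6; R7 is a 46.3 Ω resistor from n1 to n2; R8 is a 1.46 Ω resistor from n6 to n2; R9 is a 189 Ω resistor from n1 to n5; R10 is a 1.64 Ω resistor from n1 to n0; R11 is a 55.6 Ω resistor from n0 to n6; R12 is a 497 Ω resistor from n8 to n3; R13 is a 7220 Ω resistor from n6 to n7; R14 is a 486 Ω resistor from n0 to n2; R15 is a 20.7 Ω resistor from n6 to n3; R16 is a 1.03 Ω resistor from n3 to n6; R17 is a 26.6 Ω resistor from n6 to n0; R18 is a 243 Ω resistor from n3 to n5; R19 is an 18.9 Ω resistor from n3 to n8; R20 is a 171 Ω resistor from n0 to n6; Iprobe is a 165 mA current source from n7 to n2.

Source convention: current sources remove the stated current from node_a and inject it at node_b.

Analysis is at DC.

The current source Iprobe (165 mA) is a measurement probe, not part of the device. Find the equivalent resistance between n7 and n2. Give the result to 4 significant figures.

Element admittances at DC:
  Y(R1) = 0.006944 S between n4,n6
  Y(R2) = 0.05000 S between n4,n5
  Y(R3) = 0.0002033 S between n0,n5
  Y(R4) = 0.1065 S between n7,n3
  Y(R5) = 0.9091 S between n1,n7
  Y(R6) = 0.003759 S between n1,n6
  Y(R7) = 0.02160 S between n1,n2
  Y(R8) = 0.6849 S between n6,n2
  Y(R9) = 0.005291 S between n1,n5
  Y(R10) = 0.6098 S between n1,n0
  Y(R11) = 0.01799 S between n0,n6
  Y(R12) = 0.002012 S between n8,n3
  Y(R13) = 0.0001385 S between n6,n7
  Y(R14) = 0.002058 S between n0,n2
  Y(R15) = 0.04831 S between n6,n3
  Y(R16) = 0.9709 S between n3,n6
  Y(R17) = 0.03759 S between n6,n0
  Y(R18) = 0.004115 S between n3,n5
  Y(R19) = 0.05291 S between n3,n8
  Y(R20) = 0.005848 S between n0,n6
  Iprobe: injects 0.165 A into n2 (from n7)
Assemble and solve the 8×8 MNA system:
  V(n1)=-0.07923  V(n2)=0.9583  V(n3)=0.6654  V(n4)=0.4781  V(n5)=0.4400  V(n6)=0.7530  V(n7)=-0.1635  V(n8)=0.6654

R_eq = 6.798 Ω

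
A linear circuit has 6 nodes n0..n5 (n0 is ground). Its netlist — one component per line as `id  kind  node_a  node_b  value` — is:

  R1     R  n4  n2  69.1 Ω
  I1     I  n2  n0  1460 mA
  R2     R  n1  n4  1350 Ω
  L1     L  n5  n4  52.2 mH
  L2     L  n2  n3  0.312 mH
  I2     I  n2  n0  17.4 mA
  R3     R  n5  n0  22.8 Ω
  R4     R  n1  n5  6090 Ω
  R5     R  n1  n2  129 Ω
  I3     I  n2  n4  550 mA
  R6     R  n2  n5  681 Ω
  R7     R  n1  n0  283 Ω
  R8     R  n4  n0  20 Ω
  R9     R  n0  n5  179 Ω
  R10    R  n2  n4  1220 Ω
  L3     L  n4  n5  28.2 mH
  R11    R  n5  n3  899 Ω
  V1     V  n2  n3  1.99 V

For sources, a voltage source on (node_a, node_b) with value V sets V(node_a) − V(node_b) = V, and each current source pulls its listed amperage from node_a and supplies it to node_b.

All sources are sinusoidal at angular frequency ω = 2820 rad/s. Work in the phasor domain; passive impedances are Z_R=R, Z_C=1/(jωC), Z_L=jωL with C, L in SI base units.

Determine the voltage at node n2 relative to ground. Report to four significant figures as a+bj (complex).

Apply KCL at each of the 5 non-ground nodes and solve the resulting linear system.
Node n1: branches {R2, R4, R5, R7} → V_1 = -72.01-1.309j
Node n2: branches {R1, I1, L2, I2, R5, I3, R6, R10, V1} → V_2 = -111.5-1.842j
Node n3: branches {L2, R11, V1} → V_3 = -113.5-1.842j
Node n4: branches {R1, R2, L1, I3, R8, R10, L3} → V_4 = -16.54-2.941j
Node n5: branches {L1, R3, R4, R6, R9, L3, R11} → V_5 = -8.012+3.068j
Source currents: i(V1)=-0.1173+2.256j

-111.5-1.842j V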